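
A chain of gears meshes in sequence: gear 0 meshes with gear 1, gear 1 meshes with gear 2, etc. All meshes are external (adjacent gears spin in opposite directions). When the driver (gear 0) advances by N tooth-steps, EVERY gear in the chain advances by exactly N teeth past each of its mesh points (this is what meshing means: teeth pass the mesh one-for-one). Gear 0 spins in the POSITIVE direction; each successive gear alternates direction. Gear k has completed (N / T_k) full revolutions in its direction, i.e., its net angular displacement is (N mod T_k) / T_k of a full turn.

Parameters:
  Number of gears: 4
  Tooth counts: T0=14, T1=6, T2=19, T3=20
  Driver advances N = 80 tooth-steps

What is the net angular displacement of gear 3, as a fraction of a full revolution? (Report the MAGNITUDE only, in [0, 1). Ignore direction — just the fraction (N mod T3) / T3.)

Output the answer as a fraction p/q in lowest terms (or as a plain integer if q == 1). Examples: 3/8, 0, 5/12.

Answer: 0

Derivation:
Chain of 4 gears, tooth counts: [14, 6, 19, 20]
  gear 0: T0=14, direction=positive, advance = 80 mod 14 = 10 teeth = 10/14 turn
  gear 1: T1=6, direction=negative, advance = 80 mod 6 = 2 teeth = 2/6 turn
  gear 2: T2=19, direction=positive, advance = 80 mod 19 = 4 teeth = 4/19 turn
  gear 3: T3=20, direction=negative, advance = 80 mod 20 = 0 teeth = 0/20 turn
Gear 3: 80 mod 20 = 0
Fraction = 0 / 20 = 0/1 (gcd(0,20)=20) = 0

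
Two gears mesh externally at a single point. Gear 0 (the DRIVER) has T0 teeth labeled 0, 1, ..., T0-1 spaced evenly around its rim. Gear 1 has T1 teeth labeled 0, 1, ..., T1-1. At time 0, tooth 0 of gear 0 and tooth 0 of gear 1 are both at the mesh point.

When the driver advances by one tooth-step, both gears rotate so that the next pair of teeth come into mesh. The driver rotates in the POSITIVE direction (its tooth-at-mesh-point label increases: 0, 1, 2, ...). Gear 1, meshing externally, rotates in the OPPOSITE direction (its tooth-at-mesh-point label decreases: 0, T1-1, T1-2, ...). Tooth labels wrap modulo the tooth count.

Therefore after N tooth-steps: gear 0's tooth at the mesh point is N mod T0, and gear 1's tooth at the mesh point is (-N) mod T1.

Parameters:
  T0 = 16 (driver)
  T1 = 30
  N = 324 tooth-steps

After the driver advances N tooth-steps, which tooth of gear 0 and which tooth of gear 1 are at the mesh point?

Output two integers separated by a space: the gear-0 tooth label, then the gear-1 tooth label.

Gear 0 (driver, T0=16): tooth at mesh = N mod T0
  324 = 20 * 16 + 4, so 324 mod 16 = 4
  gear 0 tooth = 4
Gear 1 (driven, T1=30): tooth at mesh = (-N) mod T1
  324 = 10 * 30 + 24, so 324 mod 30 = 24
  (-324) mod 30 = (-24) mod 30 = 30 - 24 = 6
Mesh after 324 steps: gear-0 tooth 4 meets gear-1 tooth 6

Answer: 4 6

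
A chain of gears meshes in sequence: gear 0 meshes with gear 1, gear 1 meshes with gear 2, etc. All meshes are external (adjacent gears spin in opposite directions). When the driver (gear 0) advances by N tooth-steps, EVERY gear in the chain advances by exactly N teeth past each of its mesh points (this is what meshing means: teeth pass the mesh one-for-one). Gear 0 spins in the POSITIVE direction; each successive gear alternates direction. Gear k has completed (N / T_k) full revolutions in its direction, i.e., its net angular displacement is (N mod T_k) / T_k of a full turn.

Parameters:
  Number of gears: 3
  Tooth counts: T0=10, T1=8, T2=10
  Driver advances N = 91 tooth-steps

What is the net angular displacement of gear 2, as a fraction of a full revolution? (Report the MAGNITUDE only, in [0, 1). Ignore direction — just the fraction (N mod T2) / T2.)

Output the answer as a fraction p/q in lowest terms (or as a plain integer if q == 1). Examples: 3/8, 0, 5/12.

Chain of 3 gears, tooth counts: [10, 8, 10]
  gear 0: T0=10, direction=positive, advance = 91 mod 10 = 1 teeth = 1/10 turn
  gear 1: T1=8, direction=negative, advance = 91 mod 8 = 3 teeth = 3/8 turn
  gear 2: T2=10, direction=positive, advance = 91 mod 10 = 1 teeth = 1/10 turn
Gear 2: 91 mod 10 = 1
Fraction = 1 / 10 = 1/10 (gcd(1,10)=1) = 1/10

Answer: 1/10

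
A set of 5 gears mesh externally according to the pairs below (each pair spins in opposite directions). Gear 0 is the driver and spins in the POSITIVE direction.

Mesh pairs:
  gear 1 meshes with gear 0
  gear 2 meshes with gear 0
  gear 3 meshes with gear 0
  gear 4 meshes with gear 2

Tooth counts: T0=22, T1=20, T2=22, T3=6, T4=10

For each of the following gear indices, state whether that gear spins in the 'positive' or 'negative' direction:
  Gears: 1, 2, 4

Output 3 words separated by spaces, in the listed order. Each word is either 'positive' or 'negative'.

Gear 0 (driver): positive (depth 0)
  gear 1: meshes with gear 0 -> depth 1 -> negative (opposite of gear 0)
  gear 2: meshes with gear 0 -> depth 1 -> negative (opposite of gear 0)
  gear 3: meshes with gear 0 -> depth 1 -> negative (opposite of gear 0)
  gear 4: meshes with gear 2 -> depth 2 -> positive (opposite of gear 2)
Queried indices 1, 2, 4 -> negative, negative, positive

Answer: negative negative positive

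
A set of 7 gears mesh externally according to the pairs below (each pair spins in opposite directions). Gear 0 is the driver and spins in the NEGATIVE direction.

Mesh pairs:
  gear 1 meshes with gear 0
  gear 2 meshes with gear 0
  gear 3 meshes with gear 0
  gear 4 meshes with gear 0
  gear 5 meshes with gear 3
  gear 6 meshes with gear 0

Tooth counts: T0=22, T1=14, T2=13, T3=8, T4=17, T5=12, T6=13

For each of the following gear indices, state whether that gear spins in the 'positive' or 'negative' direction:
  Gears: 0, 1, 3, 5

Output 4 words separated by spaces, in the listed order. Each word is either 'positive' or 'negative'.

Gear 0 (driver): negative (depth 0)
  gear 1: meshes with gear 0 -> depth 1 -> positive (opposite of gear 0)
  gear 2: meshes with gear 0 -> depth 1 -> positive (opposite of gear 0)
  gear 3: meshes with gear 0 -> depth 1 -> positive (opposite of gear 0)
  gear 4: meshes with gear 0 -> depth 1 -> positive (opposite of gear 0)
  gear 5: meshes with gear 3 -> depth 2 -> negative (opposite of gear 3)
  gear 6: meshes with gear 0 -> depth 1 -> positive (opposite of gear 0)
Queried indices 0, 1, 3, 5 -> negative, positive, positive, negative

Answer: negative positive positive negative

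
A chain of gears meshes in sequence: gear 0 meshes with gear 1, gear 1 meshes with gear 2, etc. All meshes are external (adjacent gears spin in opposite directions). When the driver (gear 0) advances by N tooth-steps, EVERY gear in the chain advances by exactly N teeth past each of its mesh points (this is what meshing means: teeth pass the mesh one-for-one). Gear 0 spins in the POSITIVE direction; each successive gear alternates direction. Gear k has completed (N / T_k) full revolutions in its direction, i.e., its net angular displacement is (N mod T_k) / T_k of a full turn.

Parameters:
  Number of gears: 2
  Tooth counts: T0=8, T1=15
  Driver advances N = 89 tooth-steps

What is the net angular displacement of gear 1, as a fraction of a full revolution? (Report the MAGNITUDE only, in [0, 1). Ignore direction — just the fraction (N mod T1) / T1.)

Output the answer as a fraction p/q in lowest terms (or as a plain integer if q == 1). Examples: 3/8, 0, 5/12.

Answer: 14/15

Derivation:
Chain of 2 gears, tooth counts: [8, 15]
  gear 0: T0=8, direction=positive, advance = 89 mod 8 = 1 teeth = 1/8 turn
  gear 1: T1=15, direction=negative, advance = 89 mod 15 = 14 teeth = 14/15 turn
Gear 1: 89 mod 15 = 14
Fraction = 14 / 15 = 14/15 (gcd(14,15)=1) = 14/15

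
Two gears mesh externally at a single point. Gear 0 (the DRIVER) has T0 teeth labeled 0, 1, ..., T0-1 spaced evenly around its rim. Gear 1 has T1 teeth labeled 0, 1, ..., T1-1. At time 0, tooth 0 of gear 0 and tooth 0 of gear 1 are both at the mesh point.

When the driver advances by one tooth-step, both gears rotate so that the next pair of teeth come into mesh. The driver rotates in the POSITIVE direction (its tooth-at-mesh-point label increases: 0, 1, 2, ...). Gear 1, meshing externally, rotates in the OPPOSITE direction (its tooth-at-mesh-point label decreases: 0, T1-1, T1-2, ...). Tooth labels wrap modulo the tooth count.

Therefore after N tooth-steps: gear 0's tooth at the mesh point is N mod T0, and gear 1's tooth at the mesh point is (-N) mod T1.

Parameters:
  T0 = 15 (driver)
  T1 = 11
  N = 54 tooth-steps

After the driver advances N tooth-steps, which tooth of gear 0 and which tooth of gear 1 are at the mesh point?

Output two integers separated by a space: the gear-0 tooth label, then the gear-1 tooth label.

Answer: 9 1

Derivation:
Gear 0 (driver, T0=15): tooth at mesh = N mod T0
  54 = 3 * 15 + 9, so 54 mod 15 = 9
  gear 0 tooth = 9
Gear 1 (driven, T1=11): tooth at mesh = (-N) mod T1
  54 = 4 * 11 + 10, so 54 mod 11 = 10
  (-54) mod 11 = (-10) mod 11 = 11 - 10 = 1
Mesh after 54 steps: gear-0 tooth 9 meets gear-1 tooth 1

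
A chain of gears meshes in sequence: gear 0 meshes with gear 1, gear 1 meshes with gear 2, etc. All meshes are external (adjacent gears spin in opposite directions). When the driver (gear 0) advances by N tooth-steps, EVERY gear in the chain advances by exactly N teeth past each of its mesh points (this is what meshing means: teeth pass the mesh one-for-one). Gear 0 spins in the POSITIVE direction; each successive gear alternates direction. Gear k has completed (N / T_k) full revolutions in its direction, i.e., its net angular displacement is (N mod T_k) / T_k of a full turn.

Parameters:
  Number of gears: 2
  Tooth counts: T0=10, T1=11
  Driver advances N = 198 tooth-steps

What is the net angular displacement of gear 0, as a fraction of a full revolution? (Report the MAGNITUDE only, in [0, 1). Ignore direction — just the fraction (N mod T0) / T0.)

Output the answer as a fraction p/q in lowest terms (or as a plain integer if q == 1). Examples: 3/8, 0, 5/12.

Chain of 2 gears, tooth counts: [10, 11]
  gear 0: T0=10, direction=positive, advance = 198 mod 10 = 8 teeth = 8/10 turn
  gear 1: T1=11, direction=negative, advance = 198 mod 11 = 0 teeth = 0/11 turn
Gear 0: 198 mod 10 = 8
Fraction = 8 / 10 = 4/5 (gcd(8,10)=2) = 4/5

Answer: 4/5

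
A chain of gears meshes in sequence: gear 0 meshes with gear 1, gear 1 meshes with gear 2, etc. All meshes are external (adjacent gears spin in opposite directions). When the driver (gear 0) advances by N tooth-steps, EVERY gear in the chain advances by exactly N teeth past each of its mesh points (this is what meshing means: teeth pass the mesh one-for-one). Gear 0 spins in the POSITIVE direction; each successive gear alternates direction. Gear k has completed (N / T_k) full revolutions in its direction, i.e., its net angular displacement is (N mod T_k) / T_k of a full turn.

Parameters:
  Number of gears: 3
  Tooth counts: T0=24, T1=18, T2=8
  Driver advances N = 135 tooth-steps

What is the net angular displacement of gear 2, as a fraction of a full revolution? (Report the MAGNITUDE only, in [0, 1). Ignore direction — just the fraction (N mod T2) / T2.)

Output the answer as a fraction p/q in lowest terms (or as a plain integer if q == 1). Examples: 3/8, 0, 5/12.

Answer: 7/8

Derivation:
Chain of 3 gears, tooth counts: [24, 18, 8]
  gear 0: T0=24, direction=positive, advance = 135 mod 24 = 15 teeth = 15/24 turn
  gear 1: T1=18, direction=negative, advance = 135 mod 18 = 9 teeth = 9/18 turn
  gear 2: T2=8, direction=positive, advance = 135 mod 8 = 7 teeth = 7/8 turn
Gear 2: 135 mod 8 = 7
Fraction = 7 / 8 = 7/8 (gcd(7,8)=1) = 7/8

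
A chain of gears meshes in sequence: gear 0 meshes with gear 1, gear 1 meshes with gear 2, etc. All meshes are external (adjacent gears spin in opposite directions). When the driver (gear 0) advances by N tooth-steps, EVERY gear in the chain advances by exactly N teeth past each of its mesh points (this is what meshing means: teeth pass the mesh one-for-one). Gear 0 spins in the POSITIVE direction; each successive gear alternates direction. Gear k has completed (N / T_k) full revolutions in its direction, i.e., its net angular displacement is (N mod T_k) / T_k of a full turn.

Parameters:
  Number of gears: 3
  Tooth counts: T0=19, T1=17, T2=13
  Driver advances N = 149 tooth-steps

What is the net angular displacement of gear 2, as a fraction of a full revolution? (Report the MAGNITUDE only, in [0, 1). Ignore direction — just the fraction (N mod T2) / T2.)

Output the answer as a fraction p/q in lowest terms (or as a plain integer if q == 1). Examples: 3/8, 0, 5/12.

Answer: 6/13

Derivation:
Chain of 3 gears, tooth counts: [19, 17, 13]
  gear 0: T0=19, direction=positive, advance = 149 mod 19 = 16 teeth = 16/19 turn
  gear 1: T1=17, direction=negative, advance = 149 mod 17 = 13 teeth = 13/17 turn
  gear 2: T2=13, direction=positive, advance = 149 mod 13 = 6 teeth = 6/13 turn
Gear 2: 149 mod 13 = 6
Fraction = 6 / 13 = 6/13 (gcd(6,13)=1) = 6/13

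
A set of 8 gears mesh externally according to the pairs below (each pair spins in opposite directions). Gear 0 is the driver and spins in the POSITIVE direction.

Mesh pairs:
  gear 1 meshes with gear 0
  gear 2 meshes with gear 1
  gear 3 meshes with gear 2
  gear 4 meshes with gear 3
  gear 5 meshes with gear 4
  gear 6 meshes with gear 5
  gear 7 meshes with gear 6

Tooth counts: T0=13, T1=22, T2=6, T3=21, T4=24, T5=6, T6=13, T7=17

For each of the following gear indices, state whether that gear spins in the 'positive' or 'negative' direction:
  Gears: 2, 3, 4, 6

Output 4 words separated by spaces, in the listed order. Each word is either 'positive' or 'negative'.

Answer: positive negative positive positive

Derivation:
Gear 0 (driver): positive (depth 0)
  gear 1: meshes with gear 0 -> depth 1 -> negative (opposite of gear 0)
  gear 2: meshes with gear 1 -> depth 2 -> positive (opposite of gear 1)
  gear 3: meshes with gear 2 -> depth 3 -> negative (opposite of gear 2)
  gear 4: meshes with gear 3 -> depth 4 -> positive (opposite of gear 3)
  gear 5: meshes with gear 4 -> depth 5 -> negative (opposite of gear 4)
  gear 6: meshes with gear 5 -> depth 6 -> positive (opposite of gear 5)
  gear 7: meshes with gear 6 -> depth 7 -> negative (opposite of gear 6)
Queried indices 2, 3, 4, 6 -> positive, negative, positive, positive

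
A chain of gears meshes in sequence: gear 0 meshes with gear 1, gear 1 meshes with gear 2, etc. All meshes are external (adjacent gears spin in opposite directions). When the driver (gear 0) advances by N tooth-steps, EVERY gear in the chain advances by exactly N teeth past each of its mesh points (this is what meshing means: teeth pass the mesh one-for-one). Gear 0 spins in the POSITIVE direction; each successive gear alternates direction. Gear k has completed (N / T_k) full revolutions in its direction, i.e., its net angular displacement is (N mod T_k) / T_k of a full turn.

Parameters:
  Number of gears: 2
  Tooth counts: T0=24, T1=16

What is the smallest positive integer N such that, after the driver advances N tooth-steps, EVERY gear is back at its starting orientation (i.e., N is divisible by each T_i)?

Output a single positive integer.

Answer: 48

Derivation:
Gear k returns to start when N is a multiple of T_k.
All gears at start simultaneously when N is a common multiple of [24, 16]; the smallest such N is lcm(24, 16).
Start: lcm = T0 = 24
Fold in T1=16: gcd(24, 16) = 8; lcm(24, 16) = 24 * 16 / 8 = 384 / 8 = 48
Full cycle length = 48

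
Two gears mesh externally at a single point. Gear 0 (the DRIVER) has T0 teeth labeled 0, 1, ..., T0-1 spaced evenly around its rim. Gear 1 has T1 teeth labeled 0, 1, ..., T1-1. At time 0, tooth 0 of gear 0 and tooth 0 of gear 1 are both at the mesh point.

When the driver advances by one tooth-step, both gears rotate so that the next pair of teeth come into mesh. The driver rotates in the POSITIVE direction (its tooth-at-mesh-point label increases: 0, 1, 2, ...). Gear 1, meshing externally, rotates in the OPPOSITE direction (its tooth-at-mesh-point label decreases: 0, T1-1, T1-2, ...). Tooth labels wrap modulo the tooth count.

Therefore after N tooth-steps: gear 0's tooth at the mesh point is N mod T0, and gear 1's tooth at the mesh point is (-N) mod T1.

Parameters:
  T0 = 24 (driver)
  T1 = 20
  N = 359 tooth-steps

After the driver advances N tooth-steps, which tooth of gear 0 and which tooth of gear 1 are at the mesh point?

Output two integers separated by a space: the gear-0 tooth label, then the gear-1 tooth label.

Answer: 23 1

Derivation:
Gear 0 (driver, T0=24): tooth at mesh = N mod T0
  359 = 14 * 24 + 23, so 359 mod 24 = 23
  gear 0 tooth = 23
Gear 1 (driven, T1=20): tooth at mesh = (-N) mod T1
  359 = 17 * 20 + 19, so 359 mod 20 = 19
  (-359) mod 20 = (-19) mod 20 = 20 - 19 = 1
Mesh after 359 steps: gear-0 tooth 23 meets gear-1 tooth 1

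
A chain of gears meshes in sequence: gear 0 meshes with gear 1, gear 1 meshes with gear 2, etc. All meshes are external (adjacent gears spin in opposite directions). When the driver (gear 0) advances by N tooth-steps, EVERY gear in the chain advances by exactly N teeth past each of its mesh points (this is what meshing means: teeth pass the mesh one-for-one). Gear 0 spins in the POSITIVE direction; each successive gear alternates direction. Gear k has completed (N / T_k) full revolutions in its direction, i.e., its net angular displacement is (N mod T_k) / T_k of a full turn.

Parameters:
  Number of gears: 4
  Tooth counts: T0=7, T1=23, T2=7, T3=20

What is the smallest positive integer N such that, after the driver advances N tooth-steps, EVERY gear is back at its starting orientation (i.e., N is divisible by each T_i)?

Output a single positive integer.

Gear k returns to start when N is a multiple of T_k.
All gears at start simultaneously when N is a common multiple of [7, 23, 7, 20]; the smallest such N is lcm(7, 23, 7, 20).
Start: lcm = T0 = 7
Fold in T1=23: gcd(7, 23) = 1; lcm(7, 23) = 7 * 23 / 1 = 161 / 1 = 161
Fold in T2=7: gcd(161, 7) = 7; lcm(161, 7) = 161 * 7 / 7 = 1127 / 7 = 161
Fold in T3=20: gcd(161, 20) = 1; lcm(161, 20) = 161 * 20 / 1 = 3220 / 1 = 3220
Full cycle length = 3220

Answer: 3220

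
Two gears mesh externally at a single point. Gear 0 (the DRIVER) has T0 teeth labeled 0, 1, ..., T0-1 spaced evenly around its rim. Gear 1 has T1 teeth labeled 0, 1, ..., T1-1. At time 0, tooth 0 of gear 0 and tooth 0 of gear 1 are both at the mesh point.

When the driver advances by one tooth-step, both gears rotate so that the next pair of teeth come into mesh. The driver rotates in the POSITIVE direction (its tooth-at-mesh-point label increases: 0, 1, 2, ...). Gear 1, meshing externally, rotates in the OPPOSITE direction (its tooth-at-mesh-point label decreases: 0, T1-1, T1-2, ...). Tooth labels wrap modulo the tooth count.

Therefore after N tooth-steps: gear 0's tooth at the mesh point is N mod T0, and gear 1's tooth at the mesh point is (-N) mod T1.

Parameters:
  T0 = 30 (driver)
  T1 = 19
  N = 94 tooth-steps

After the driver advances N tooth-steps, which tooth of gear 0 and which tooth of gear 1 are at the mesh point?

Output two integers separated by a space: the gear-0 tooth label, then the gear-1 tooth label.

Answer: 4 1

Derivation:
Gear 0 (driver, T0=30): tooth at mesh = N mod T0
  94 = 3 * 30 + 4, so 94 mod 30 = 4
  gear 0 tooth = 4
Gear 1 (driven, T1=19): tooth at mesh = (-N) mod T1
  94 = 4 * 19 + 18, so 94 mod 19 = 18
  (-94) mod 19 = (-18) mod 19 = 19 - 18 = 1
Mesh after 94 steps: gear-0 tooth 4 meets gear-1 tooth 1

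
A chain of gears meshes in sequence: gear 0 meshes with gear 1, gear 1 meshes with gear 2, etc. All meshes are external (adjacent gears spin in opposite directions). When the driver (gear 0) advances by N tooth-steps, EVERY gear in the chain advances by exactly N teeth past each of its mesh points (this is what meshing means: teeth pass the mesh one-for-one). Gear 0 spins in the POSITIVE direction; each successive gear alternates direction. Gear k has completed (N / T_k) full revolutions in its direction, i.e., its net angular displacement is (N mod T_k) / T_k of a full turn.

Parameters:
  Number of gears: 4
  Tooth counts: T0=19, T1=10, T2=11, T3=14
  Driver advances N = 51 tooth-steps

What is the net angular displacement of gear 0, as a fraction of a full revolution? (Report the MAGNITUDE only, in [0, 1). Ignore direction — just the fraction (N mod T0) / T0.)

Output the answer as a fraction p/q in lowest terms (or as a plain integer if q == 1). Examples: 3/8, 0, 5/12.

Answer: 13/19

Derivation:
Chain of 4 gears, tooth counts: [19, 10, 11, 14]
  gear 0: T0=19, direction=positive, advance = 51 mod 19 = 13 teeth = 13/19 turn
  gear 1: T1=10, direction=negative, advance = 51 mod 10 = 1 teeth = 1/10 turn
  gear 2: T2=11, direction=positive, advance = 51 mod 11 = 7 teeth = 7/11 turn
  gear 3: T3=14, direction=negative, advance = 51 mod 14 = 9 teeth = 9/14 turn
Gear 0: 51 mod 19 = 13
Fraction = 13 / 19 = 13/19 (gcd(13,19)=1) = 13/19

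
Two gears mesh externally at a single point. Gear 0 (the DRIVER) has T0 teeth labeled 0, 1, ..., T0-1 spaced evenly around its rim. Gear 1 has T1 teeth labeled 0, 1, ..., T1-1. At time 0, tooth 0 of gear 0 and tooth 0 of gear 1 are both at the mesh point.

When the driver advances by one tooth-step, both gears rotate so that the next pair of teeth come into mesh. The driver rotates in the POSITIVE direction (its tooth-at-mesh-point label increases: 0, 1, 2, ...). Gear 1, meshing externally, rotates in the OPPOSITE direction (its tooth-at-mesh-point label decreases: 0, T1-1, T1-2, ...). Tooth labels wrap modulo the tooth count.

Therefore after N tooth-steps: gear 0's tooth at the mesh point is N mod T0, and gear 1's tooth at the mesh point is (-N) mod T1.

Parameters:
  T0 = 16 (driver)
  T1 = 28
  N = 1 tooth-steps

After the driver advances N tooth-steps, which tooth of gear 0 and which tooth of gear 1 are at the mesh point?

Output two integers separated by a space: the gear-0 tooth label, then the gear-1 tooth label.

Gear 0 (driver, T0=16): tooth at mesh = N mod T0
  1 = 0 * 16 + 1, so 1 mod 16 = 1
  gear 0 tooth = 1
Gear 1 (driven, T1=28): tooth at mesh = (-N) mod T1
  1 = 0 * 28 + 1, so 1 mod 28 = 1
  (-1) mod 28 = (-1) mod 28 = 28 - 1 = 27
Mesh after 1 steps: gear-0 tooth 1 meets gear-1 tooth 27

Answer: 1 27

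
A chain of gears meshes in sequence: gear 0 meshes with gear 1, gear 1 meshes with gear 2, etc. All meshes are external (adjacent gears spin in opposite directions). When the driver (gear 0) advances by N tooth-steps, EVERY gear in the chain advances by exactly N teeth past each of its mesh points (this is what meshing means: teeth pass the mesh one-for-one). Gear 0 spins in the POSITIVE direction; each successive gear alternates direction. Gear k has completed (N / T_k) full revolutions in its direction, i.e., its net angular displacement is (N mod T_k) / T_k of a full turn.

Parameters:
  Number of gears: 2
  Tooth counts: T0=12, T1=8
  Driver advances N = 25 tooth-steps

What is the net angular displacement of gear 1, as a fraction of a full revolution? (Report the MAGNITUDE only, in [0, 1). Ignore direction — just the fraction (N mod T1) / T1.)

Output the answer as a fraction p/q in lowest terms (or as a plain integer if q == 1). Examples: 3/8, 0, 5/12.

Chain of 2 gears, tooth counts: [12, 8]
  gear 0: T0=12, direction=positive, advance = 25 mod 12 = 1 teeth = 1/12 turn
  gear 1: T1=8, direction=negative, advance = 25 mod 8 = 1 teeth = 1/8 turn
Gear 1: 25 mod 8 = 1
Fraction = 1 / 8 = 1/8 (gcd(1,8)=1) = 1/8

Answer: 1/8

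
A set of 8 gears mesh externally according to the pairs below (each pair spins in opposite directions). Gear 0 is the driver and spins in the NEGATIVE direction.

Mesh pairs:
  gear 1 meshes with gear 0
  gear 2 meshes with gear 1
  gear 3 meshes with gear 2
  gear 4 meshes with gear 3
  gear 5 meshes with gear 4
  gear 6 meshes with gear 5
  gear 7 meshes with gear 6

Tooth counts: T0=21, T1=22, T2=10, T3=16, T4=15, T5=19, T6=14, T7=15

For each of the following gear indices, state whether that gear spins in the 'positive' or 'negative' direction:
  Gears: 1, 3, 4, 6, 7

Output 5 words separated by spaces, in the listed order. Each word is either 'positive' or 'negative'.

Answer: positive positive negative negative positive

Derivation:
Gear 0 (driver): negative (depth 0)
  gear 1: meshes with gear 0 -> depth 1 -> positive (opposite of gear 0)
  gear 2: meshes with gear 1 -> depth 2 -> negative (opposite of gear 1)
  gear 3: meshes with gear 2 -> depth 3 -> positive (opposite of gear 2)
  gear 4: meshes with gear 3 -> depth 4 -> negative (opposite of gear 3)
  gear 5: meshes with gear 4 -> depth 5 -> positive (opposite of gear 4)
  gear 6: meshes with gear 5 -> depth 6 -> negative (opposite of gear 5)
  gear 7: meshes with gear 6 -> depth 7 -> positive (opposite of gear 6)
Queried indices 1, 3, 4, 6, 7 -> positive, positive, negative, negative, positive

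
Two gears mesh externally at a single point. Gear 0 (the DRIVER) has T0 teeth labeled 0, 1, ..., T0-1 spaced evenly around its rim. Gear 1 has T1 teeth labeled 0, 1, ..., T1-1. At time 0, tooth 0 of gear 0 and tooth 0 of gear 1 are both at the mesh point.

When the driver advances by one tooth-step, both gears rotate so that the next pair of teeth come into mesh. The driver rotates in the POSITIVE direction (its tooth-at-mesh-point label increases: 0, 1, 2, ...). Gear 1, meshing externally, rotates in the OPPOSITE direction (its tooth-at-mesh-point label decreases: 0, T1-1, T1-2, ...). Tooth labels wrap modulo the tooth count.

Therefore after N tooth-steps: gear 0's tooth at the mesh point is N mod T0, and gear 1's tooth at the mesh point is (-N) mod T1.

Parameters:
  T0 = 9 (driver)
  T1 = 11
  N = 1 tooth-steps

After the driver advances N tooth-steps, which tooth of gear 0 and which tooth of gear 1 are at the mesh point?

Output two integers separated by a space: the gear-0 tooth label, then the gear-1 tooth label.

Answer: 1 10

Derivation:
Gear 0 (driver, T0=9): tooth at mesh = N mod T0
  1 = 0 * 9 + 1, so 1 mod 9 = 1
  gear 0 tooth = 1
Gear 1 (driven, T1=11): tooth at mesh = (-N) mod T1
  1 = 0 * 11 + 1, so 1 mod 11 = 1
  (-1) mod 11 = (-1) mod 11 = 11 - 1 = 10
Mesh after 1 steps: gear-0 tooth 1 meets gear-1 tooth 10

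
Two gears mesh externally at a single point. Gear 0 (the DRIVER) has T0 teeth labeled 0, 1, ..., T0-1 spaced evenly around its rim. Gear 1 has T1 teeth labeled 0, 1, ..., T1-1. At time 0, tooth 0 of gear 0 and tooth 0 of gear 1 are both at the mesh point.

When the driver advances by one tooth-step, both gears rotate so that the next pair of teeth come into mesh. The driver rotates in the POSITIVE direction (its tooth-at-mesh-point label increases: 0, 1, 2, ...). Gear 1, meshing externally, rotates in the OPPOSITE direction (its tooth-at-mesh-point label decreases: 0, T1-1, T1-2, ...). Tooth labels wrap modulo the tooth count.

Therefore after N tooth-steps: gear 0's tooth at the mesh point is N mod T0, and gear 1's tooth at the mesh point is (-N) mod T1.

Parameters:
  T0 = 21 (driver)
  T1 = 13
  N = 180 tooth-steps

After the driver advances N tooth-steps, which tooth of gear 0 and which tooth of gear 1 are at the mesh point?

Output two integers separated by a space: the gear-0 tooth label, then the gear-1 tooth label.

Answer: 12 2

Derivation:
Gear 0 (driver, T0=21): tooth at mesh = N mod T0
  180 = 8 * 21 + 12, so 180 mod 21 = 12
  gear 0 tooth = 12
Gear 1 (driven, T1=13): tooth at mesh = (-N) mod T1
  180 = 13 * 13 + 11, so 180 mod 13 = 11
  (-180) mod 13 = (-11) mod 13 = 13 - 11 = 2
Mesh after 180 steps: gear-0 tooth 12 meets gear-1 tooth 2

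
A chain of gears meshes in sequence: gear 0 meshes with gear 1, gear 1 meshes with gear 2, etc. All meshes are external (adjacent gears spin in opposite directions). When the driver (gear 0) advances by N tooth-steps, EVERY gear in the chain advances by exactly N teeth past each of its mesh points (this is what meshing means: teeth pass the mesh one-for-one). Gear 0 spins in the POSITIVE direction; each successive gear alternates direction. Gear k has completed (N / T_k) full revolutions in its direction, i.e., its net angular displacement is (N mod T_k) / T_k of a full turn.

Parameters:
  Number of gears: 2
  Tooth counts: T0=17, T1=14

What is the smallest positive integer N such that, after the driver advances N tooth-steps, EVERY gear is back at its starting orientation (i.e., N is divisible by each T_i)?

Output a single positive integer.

Answer: 238

Derivation:
Gear k returns to start when N is a multiple of T_k.
All gears at start simultaneously when N is a common multiple of [17, 14]; the smallest such N is lcm(17, 14).
Start: lcm = T0 = 17
Fold in T1=14: gcd(17, 14) = 1; lcm(17, 14) = 17 * 14 / 1 = 238 / 1 = 238
Full cycle length = 238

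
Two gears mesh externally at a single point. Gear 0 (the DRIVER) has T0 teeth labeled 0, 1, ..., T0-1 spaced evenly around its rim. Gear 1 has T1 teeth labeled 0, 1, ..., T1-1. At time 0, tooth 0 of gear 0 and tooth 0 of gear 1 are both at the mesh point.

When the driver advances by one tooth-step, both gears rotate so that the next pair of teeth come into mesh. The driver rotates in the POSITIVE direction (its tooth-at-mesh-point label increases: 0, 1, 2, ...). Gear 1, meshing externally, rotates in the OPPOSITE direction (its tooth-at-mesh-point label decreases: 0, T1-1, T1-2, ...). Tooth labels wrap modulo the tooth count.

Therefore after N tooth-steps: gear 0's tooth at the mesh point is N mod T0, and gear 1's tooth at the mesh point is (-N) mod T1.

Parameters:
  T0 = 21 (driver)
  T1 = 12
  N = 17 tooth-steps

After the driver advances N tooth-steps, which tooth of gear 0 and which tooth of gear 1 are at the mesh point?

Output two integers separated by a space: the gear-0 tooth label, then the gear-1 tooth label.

Answer: 17 7

Derivation:
Gear 0 (driver, T0=21): tooth at mesh = N mod T0
  17 = 0 * 21 + 17, so 17 mod 21 = 17
  gear 0 tooth = 17
Gear 1 (driven, T1=12): tooth at mesh = (-N) mod T1
  17 = 1 * 12 + 5, so 17 mod 12 = 5
  (-17) mod 12 = (-5) mod 12 = 12 - 5 = 7
Mesh after 17 steps: gear-0 tooth 17 meets gear-1 tooth 7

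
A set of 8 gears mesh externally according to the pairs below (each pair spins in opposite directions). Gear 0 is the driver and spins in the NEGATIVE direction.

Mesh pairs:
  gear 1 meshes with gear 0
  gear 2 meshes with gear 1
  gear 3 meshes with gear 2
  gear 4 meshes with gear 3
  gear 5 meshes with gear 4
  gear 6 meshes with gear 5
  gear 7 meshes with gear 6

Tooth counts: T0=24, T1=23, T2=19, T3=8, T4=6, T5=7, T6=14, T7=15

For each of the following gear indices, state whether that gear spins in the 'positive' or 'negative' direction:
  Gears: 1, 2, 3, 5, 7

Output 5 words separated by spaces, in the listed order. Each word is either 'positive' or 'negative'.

Gear 0 (driver): negative (depth 0)
  gear 1: meshes with gear 0 -> depth 1 -> positive (opposite of gear 0)
  gear 2: meshes with gear 1 -> depth 2 -> negative (opposite of gear 1)
  gear 3: meshes with gear 2 -> depth 3 -> positive (opposite of gear 2)
  gear 4: meshes with gear 3 -> depth 4 -> negative (opposite of gear 3)
  gear 5: meshes with gear 4 -> depth 5 -> positive (opposite of gear 4)
  gear 6: meshes with gear 5 -> depth 6 -> negative (opposite of gear 5)
  gear 7: meshes with gear 6 -> depth 7 -> positive (opposite of gear 6)
Queried indices 1, 2, 3, 5, 7 -> positive, negative, positive, positive, positive

Answer: positive negative positive positive positive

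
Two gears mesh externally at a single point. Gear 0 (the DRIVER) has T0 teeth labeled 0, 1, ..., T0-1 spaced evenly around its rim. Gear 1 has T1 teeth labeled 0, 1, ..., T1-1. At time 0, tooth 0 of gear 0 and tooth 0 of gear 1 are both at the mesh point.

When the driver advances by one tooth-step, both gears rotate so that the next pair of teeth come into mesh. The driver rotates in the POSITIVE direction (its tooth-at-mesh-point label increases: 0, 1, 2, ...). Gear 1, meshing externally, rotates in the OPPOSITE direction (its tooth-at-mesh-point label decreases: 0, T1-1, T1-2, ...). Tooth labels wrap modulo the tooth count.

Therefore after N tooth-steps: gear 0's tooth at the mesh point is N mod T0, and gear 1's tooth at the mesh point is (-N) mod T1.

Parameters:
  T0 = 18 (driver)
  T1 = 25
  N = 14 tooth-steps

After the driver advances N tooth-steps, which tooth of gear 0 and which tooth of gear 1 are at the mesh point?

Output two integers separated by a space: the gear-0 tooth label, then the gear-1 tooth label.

Gear 0 (driver, T0=18): tooth at mesh = N mod T0
  14 = 0 * 18 + 14, so 14 mod 18 = 14
  gear 0 tooth = 14
Gear 1 (driven, T1=25): tooth at mesh = (-N) mod T1
  14 = 0 * 25 + 14, so 14 mod 25 = 14
  (-14) mod 25 = (-14) mod 25 = 25 - 14 = 11
Mesh after 14 steps: gear-0 tooth 14 meets gear-1 tooth 11

Answer: 14 11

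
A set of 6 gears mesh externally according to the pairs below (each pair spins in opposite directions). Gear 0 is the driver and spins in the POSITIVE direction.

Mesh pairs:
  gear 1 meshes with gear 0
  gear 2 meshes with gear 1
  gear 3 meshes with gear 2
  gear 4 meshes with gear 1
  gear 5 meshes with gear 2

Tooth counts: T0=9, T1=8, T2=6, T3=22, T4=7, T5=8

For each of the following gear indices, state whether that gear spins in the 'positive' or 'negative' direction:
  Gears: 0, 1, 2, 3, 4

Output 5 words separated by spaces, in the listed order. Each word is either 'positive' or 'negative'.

Gear 0 (driver): positive (depth 0)
  gear 1: meshes with gear 0 -> depth 1 -> negative (opposite of gear 0)
  gear 2: meshes with gear 1 -> depth 2 -> positive (opposite of gear 1)
  gear 3: meshes with gear 2 -> depth 3 -> negative (opposite of gear 2)
  gear 4: meshes with gear 1 -> depth 2 -> positive (opposite of gear 1)
  gear 5: meshes with gear 2 -> depth 3 -> negative (opposite of gear 2)
Queried indices 0, 1, 2, 3, 4 -> positive, negative, positive, negative, positive

Answer: positive negative positive negative positive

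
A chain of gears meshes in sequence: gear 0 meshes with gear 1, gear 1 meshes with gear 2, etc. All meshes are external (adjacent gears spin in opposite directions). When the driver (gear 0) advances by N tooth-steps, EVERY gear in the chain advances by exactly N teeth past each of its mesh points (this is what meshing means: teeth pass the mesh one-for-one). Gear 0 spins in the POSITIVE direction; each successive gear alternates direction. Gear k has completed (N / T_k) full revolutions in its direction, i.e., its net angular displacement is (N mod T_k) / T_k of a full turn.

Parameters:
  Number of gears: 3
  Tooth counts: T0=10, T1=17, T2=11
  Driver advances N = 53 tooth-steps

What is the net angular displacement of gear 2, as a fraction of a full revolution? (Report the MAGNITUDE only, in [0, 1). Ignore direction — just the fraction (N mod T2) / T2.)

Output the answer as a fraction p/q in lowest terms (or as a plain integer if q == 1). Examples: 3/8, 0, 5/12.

Answer: 9/11

Derivation:
Chain of 3 gears, tooth counts: [10, 17, 11]
  gear 0: T0=10, direction=positive, advance = 53 mod 10 = 3 teeth = 3/10 turn
  gear 1: T1=17, direction=negative, advance = 53 mod 17 = 2 teeth = 2/17 turn
  gear 2: T2=11, direction=positive, advance = 53 mod 11 = 9 teeth = 9/11 turn
Gear 2: 53 mod 11 = 9
Fraction = 9 / 11 = 9/11 (gcd(9,11)=1) = 9/11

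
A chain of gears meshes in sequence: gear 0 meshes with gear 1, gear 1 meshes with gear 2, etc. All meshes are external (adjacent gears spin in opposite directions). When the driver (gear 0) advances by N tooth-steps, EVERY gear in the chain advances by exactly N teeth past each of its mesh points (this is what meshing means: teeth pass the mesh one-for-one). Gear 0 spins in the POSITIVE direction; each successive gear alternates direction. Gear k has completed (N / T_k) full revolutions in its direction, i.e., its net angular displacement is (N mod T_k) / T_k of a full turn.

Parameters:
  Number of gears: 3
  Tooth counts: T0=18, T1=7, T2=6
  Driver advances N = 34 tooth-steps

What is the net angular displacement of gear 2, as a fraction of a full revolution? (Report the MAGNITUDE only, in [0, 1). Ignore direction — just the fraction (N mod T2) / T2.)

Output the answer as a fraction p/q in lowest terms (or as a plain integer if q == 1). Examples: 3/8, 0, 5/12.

Answer: 2/3

Derivation:
Chain of 3 gears, tooth counts: [18, 7, 6]
  gear 0: T0=18, direction=positive, advance = 34 mod 18 = 16 teeth = 16/18 turn
  gear 1: T1=7, direction=negative, advance = 34 mod 7 = 6 teeth = 6/7 turn
  gear 2: T2=6, direction=positive, advance = 34 mod 6 = 4 teeth = 4/6 turn
Gear 2: 34 mod 6 = 4
Fraction = 4 / 6 = 2/3 (gcd(4,6)=2) = 2/3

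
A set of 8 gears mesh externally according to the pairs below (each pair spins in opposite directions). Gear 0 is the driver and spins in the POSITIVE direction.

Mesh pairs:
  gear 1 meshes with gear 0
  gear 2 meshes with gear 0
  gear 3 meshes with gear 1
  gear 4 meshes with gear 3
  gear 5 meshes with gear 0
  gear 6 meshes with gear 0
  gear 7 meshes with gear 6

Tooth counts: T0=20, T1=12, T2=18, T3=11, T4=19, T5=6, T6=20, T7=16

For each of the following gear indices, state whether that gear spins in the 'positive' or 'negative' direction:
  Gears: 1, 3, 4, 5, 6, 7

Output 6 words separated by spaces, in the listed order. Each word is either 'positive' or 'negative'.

Gear 0 (driver): positive (depth 0)
  gear 1: meshes with gear 0 -> depth 1 -> negative (opposite of gear 0)
  gear 2: meshes with gear 0 -> depth 1 -> negative (opposite of gear 0)
  gear 3: meshes with gear 1 -> depth 2 -> positive (opposite of gear 1)
  gear 4: meshes with gear 3 -> depth 3 -> negative (opposite of gear 3)
  gear 5: meshes with gear 0 -> depth 1 -> negative (opposite of gear 0)
  gear 6: meshes with gear 0 -> depth 1 -> negative (opposite of gear 0)
  gear 7: meshes with gear 6 -> depth 2 -> positive (opposite of gear 6)
Queried indices 1, 3, 4, 5, 6, 7 -> negative, positive, negative, negative, negative, positive

Answer: negative positive negative negative negative positive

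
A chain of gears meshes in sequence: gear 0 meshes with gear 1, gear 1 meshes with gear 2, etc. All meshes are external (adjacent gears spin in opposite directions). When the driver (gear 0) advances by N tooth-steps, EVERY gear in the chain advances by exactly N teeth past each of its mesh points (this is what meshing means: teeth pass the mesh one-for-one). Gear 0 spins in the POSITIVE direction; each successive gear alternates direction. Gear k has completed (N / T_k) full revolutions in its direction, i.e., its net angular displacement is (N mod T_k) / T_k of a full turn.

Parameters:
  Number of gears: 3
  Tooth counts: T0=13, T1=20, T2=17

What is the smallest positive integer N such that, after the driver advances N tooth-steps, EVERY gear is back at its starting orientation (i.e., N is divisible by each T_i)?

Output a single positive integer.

Gear k returns to start when N is a multiple of T_k.
All gears at start simultaneously when N is a common multiple of [13, 20, 17]; the smallest such N is lcm(13, 20, 17).
Start: lcm = T0 = 13
Fold in T1=20: gcd(13, 20) = 1; lcm(13, 20) = 13 * 20 / 1 = 260 / 1 = 260
Fold in T2=17: gcd(260, 17) = 1; lcm(260, 17) = 260 * 17 / 1 = 4420 / 1 = 4420
Full cycle length = 4420

Answer: 4420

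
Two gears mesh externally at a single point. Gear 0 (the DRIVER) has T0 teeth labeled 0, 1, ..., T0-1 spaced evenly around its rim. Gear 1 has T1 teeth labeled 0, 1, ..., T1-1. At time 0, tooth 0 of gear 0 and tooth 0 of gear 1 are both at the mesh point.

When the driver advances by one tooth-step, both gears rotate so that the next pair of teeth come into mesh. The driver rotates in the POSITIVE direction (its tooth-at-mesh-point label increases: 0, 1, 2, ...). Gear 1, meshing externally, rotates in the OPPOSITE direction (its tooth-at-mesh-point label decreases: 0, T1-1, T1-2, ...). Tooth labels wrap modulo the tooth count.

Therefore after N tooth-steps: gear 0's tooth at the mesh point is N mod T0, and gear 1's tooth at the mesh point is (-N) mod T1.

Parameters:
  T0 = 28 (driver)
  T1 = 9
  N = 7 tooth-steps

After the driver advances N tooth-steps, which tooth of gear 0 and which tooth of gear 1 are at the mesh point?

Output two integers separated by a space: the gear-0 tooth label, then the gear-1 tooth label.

Gear 0 (driver, T0=28): tooth at mesh = N mod T0
  7 = 0 * 28 + 7, so 7 mod 28 = 7
  gear 0 tooth = 7
Gear 1 (driven, T1=9): tooth at mesh = (-N) mod T1
  7 = 0 * 9 + 7, so 7 mod 9 = 7
  (-7) mod 9 = (-7) mod 9 = 9 - 7 = 2
Mesh after 7 steps: gear-0 tooth 7 meets gear-1 tooth 2

Answer: 7 2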